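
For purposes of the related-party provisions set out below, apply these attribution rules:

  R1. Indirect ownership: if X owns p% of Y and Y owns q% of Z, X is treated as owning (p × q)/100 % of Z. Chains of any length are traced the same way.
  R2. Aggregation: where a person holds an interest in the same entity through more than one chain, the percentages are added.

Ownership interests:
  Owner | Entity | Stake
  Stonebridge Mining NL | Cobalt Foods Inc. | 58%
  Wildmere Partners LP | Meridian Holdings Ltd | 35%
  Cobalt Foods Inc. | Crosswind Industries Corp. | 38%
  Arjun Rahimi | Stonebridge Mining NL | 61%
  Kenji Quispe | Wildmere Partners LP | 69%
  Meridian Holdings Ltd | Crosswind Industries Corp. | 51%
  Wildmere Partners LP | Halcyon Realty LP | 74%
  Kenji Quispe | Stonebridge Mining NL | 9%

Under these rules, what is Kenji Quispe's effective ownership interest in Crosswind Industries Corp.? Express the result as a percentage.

Chain via Stonebridge Mining NL → Cobalt Foods Inc. (R1): 9% × 58% × 38% = 1.9836% of Crosswind Industries Corp.
Chain via Wildmere Partners LP → Meridian Holdings Ltd (R1): 69% × 35% × 51% = 12.3165% of Crosswind Industries Corp.
Aggregating (R2): 1.9836% + 12.3165% = 14.3001%.

14.3001%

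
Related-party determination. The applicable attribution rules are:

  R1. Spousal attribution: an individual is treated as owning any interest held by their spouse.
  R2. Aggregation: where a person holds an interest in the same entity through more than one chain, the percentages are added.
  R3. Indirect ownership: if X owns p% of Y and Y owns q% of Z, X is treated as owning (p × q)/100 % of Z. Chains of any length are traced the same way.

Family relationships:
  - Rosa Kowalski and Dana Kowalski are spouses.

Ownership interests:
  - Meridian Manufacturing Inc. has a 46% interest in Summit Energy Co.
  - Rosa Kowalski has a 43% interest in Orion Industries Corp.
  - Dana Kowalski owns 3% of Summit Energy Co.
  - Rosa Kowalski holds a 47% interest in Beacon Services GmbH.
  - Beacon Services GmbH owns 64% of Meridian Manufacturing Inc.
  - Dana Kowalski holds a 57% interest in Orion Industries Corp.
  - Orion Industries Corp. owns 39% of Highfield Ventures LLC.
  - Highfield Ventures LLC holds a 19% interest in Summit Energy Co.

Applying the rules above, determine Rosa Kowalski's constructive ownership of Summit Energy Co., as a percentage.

By spousal attribution (R1), Rosa Kowalski is treated as also owning Dana Kowalski's interest in Orion Industries Corp, giving 43% + 57% = 100%.
By spousal attribution (R1), Rosa Kowalski is treated as owning Dana Kowalski's 3% interest in Summit Energy Co.
Chain via Beacon Services GmbH → Meridian Manufacturing Inc. (R3): 47% × 64% × 46% = 13.8368% of Summit Energy Co.
Chain via Orion Industries Corp. → Highfield Ventures LLC (R3): 100% × 39% × 19% = 7.41% of Summit Energy Co.
Direct interest in Summit Energy Co: 3%.
Aggregating (R2): 13.8368% + 7.41% + 3% = 24.2468%.

24.2468%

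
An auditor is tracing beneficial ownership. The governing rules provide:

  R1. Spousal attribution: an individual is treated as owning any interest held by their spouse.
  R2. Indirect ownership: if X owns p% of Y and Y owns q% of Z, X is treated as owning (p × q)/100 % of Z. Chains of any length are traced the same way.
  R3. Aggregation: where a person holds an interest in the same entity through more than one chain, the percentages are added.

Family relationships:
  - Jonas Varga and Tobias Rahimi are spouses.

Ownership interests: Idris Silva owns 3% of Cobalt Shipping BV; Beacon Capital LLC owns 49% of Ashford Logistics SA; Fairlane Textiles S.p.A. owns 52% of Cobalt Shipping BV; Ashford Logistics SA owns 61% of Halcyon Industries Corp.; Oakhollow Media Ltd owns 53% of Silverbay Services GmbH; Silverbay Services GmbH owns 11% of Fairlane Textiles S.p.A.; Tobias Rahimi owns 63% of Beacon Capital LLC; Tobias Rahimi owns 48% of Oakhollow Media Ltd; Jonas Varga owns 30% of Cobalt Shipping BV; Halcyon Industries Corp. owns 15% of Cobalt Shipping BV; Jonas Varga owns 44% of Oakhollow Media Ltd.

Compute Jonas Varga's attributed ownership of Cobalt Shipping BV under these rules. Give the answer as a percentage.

35.613677%

By spousal attribution (R1), Jonas Varga is treated as also owning Tobias Rahimi's interest in Oakhollow Media Ltd, giving 44% + 48% = 92%.
By spousal attribution (R1), Jonas Varga is treated as owning Tobias Rahimi's 63% interest in Beacon Capital LLC.
Chain via Oakhollow Media Ltd → Silverbay Services GmbH → Fairlane Textiles S.p.A. (R2): 92% × 53% × 11% × 52% = 2.789072% of Cobalt Shipping BV.
Direct interest in Cobalt Shipping BV: 30%.
Chain via Beacon Capital LLC → Ashford Logistics SA → Halcyon Industries Corp. (R2): 63% × 49% × 61% × 15% = 2.824605% of Cobalt Shipping BV.
Aggregating (R3): 2.789072% + 30% + 2.824605% = 35.613677%.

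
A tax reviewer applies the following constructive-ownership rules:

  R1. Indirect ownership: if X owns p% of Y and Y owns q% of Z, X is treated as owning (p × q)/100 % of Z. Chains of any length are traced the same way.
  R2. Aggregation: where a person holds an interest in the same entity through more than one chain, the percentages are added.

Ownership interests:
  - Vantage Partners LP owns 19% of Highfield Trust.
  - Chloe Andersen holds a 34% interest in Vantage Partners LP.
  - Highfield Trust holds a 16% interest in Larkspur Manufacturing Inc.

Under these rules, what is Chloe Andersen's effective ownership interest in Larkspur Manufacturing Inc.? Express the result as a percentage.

1.0336%

Chain via Vantage Partners LP → Highfield Trust (R1): 34% × 19% × 16% = 1.0336% of Larkspur Manufacturing Inc.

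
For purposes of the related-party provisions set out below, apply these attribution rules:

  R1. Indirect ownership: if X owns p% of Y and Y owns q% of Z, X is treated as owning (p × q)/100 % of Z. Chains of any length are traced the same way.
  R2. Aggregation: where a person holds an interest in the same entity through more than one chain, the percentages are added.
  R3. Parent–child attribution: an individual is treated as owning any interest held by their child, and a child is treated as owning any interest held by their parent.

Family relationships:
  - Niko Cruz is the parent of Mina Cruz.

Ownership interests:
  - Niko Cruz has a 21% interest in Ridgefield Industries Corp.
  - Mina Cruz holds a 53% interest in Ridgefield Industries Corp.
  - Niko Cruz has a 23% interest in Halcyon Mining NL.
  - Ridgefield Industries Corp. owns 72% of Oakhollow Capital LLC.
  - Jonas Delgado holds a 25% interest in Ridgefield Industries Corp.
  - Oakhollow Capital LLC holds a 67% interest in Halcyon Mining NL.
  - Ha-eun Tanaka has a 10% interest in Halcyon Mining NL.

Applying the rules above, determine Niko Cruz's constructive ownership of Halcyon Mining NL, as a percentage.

By parent–child attribution (R3), Niko Cruz is treated as also owning Mina Cruz's interest in Ridgefield Industries Corp, giving 21% + 53% = 74%.
Chain via Ridgefield Industries Corp. → Oakhollow Capital LLC (R1): 74% × 72% × 67% = 35.6976% of Halcyon Mining NL.
Direct interest in Halcyon Mining NL: 23%.
Aggregating (R2): 35.6976% + 23% = 58.6976%.

58.6976%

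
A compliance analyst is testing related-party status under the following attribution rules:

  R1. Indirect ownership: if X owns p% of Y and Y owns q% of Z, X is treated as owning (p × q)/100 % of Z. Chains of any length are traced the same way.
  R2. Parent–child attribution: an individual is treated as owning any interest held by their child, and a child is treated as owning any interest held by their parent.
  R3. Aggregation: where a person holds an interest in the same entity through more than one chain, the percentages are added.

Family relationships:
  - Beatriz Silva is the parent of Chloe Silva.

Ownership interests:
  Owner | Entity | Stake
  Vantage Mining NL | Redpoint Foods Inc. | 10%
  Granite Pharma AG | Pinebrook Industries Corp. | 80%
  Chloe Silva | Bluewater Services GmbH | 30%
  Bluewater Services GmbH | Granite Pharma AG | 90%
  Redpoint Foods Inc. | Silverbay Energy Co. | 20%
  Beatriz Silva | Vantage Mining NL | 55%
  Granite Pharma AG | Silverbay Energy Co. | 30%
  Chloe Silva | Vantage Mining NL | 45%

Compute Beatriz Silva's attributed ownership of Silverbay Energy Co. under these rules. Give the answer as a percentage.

By parent–child attribution (R2), Beatriz Silva is treated as also owning Chloe Silva's interest in Vantage Mining NL, giving 55% + 45% = 100%.
By parent–child attribution (R2), Beatriz Silva is treated as owning Chloe Silva's 30% interest in Bluewater Services GmbH.
Chain via Vantage Mining NL → Redpoint Foods Inc. (R1): 100% × 10% × 20% = 2% of Silverbay Energy Co.
Chain via Bluewater Services GmbH → Granite Pharma AG (R1): 30% × 90% × 30% = 8.1% of Silverbay Energy Co.
Aggregating (R3): 2% + 8.1% = 10.1%.

10.1%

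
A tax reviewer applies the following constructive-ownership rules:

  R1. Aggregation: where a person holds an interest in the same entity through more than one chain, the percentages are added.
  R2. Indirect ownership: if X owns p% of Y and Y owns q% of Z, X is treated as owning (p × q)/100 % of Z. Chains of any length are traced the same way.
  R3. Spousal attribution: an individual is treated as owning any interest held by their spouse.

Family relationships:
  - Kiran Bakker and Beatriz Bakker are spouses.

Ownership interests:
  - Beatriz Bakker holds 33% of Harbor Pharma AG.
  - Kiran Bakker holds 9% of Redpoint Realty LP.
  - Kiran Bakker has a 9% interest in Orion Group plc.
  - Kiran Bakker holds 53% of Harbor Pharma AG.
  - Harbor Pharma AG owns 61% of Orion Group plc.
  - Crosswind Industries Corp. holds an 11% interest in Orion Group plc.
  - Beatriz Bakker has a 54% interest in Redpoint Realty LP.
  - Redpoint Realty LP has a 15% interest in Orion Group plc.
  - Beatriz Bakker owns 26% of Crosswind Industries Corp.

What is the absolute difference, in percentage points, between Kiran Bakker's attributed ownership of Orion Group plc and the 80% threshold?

By spousal attribution (R3), Kiran Bakker is treated as also owning Beatriz Bakker's interest in Redpoint Realty LP, giving 9% + 54% = 63%.
By spousal attribution (R3), Kiran Bakker is treated as also owning Beatriz Bakker's interest in Harbor Pharma AG, giving 53% + 33% = 86%.
By spousal attribution (R3), Kiran Bakker is treated as owning Beatriz Bakker's 26% interest in Crosswind Industries Corp.
Chain via Redpoint Realty LP (R2): 63% × 15% = 9.45% of Orion Group plc.
Chain via Harbor Pharma AG (R2): 86% × 61% = 52.46% of Orion Group plc.
Direct interest in Orion Group plc: 9%.
Chain via Crosswind Industries Corp. (R2): 26% × 11% = 2.86% of Orion Group plc.
Aggregating (R1): 9.45% + 52.46% + 9% + 2.86% = 73.77%.
73.77% falls short of the 80% threshold by 6.23 percentage points.

6.23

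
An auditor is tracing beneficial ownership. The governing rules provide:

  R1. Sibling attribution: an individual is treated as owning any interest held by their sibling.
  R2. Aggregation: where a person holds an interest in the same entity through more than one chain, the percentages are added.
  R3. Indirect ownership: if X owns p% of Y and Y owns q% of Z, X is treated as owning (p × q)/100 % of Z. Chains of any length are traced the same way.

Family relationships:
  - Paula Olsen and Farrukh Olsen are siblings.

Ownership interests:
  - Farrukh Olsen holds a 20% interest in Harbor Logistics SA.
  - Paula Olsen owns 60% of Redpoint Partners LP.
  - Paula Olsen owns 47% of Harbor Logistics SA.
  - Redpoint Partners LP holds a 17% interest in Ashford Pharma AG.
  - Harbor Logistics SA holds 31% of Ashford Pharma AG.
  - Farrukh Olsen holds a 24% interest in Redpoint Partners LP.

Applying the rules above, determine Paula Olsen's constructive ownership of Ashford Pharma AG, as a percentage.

35.05%

By sibling attribution (R1), Paula Olsen is treated as also owning Farrukh Olsen's interest in Redpoint Partners LP, giving 60% + 24% = 84%.
By sibling attribution (R1), Paula Olsen is treated as also owning Farrukh Olsen's interest in Harbor Logistics SA, giving 47% + 20% = 67%.
Chain via Redpoint Partners LP (R3): 84% × 17% = 14.28% of Ashford Pharma AG.
Chain via Harbor Logistics SA (R3): 67% × 31% = 20.77% of Ashford Pharma AG.
Aggregating (R2): 14.28% + 20.77% = 35.05%.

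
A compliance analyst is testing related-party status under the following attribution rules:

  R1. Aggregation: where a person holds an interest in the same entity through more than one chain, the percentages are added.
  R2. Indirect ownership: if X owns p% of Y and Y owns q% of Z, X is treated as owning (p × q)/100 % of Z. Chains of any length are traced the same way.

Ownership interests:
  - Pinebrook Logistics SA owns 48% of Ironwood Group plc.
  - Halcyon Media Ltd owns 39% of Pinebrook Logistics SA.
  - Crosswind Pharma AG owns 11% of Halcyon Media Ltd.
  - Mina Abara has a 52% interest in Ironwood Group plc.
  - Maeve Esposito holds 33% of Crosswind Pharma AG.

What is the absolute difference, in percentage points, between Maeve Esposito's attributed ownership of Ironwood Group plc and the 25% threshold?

Chain via Crosswind Pharma AG → Halcyon Media Ltd → Pinebrook Logistics SA (R2): 33% × 11% × 39% × 48% = 0.679536% of Ironwood Group plc.
0.679536% falls short of the 25% threshold by 24.320464 percentage points.

24.320464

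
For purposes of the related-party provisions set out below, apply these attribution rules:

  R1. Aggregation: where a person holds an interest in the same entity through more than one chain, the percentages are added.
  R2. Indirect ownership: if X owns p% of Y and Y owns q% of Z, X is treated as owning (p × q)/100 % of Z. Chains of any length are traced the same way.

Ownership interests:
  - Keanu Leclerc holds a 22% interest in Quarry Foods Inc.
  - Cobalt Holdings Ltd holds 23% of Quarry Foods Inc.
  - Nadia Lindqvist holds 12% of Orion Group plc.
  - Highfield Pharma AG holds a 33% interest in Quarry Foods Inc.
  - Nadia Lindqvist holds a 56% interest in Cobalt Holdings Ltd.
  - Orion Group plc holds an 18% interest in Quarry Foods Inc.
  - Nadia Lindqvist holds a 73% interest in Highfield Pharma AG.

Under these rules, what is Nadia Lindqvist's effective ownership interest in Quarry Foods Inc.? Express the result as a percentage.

39.13%

Chain via Cobalt Holdings Ltd (R2): 56% × 23% = 12.88% of Quarry Foods Inc.
Chain via Highfield Pharma AG (R2): 73% × 33% = 24.09% of Quarry Foods Inc.
Chain via Orion Group plc (R2): 12% × 18% = 2.16% of Quarry Foods Inc.
Aggregating (R1): 12.88% + 24.09% + 2.16% = 39.13%.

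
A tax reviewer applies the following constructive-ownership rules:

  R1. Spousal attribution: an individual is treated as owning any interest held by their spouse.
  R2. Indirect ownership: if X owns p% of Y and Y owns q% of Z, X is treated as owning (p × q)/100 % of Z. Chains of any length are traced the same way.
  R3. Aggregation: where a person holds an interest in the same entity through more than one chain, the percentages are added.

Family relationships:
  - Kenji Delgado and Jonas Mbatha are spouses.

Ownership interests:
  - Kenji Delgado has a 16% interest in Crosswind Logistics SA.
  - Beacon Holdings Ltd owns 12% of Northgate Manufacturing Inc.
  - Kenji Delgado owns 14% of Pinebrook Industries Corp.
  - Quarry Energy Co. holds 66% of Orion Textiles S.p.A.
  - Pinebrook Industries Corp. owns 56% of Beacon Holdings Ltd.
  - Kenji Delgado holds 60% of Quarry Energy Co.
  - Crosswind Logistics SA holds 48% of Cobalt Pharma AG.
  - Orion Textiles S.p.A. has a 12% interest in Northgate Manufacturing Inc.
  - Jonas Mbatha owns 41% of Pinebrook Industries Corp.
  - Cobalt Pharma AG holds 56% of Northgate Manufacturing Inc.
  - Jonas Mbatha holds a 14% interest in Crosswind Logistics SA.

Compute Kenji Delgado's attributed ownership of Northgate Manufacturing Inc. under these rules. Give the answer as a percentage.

16.512%

By spousal attribution (R1), Kenji Delgado is treated as also owning Jonas Mbatha's interest in Crosswind Logistics SA, giving 16% + 14% = 30%.
By spousal attribution (R1), Kenji Delgado is treated as also owning Jonas Mbatha's interest in Pinebrook Industries Corp, giving 14% + 41% = 55%.
Chain via Crosswind Logistics SA → Cobalt Pharma AG (R2): 30% × 48% × 56% = 8.064% of Northgate Manufacturing Inc.
Chain via Pinebrook Industries Corp. → Beacon Holdings Ltd (R2): 55% × 56% × 12% = 3.696% of Northgate Manufacturing Inc.
Chain via Quarry Energy Co. → Orion Textiles S.p.A. (R2): 60% × 66% × 12% = 4.752% of Northgate Manufacturing Inc.
Aggregating (R3): 8.064% + 3.696% + 4.752% = 16.512%.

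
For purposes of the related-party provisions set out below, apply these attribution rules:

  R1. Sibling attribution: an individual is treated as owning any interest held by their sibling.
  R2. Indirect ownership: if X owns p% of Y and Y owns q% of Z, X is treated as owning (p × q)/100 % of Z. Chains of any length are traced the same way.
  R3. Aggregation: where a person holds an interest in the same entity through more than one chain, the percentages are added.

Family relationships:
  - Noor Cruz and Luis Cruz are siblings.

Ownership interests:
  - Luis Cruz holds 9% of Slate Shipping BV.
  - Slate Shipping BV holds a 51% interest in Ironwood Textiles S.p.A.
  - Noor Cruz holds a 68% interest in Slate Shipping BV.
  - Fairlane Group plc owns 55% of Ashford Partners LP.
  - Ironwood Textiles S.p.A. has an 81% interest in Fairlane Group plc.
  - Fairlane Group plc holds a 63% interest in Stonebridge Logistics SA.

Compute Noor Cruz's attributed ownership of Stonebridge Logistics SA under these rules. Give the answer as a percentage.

By sibling attribution (R1), Noor Cruz is treated as also owning Luis Cruz's interest in Slate Shipping BV, giving 68% + 9% = 77%.
Chain via Slate Shipping BV → Ironwood Textiles S.p.A. → Fairlane Group plc (R2): 77% × 51% × 81% × 63% = 20.039481% of Stonebridge Logistics SA.

20.039481%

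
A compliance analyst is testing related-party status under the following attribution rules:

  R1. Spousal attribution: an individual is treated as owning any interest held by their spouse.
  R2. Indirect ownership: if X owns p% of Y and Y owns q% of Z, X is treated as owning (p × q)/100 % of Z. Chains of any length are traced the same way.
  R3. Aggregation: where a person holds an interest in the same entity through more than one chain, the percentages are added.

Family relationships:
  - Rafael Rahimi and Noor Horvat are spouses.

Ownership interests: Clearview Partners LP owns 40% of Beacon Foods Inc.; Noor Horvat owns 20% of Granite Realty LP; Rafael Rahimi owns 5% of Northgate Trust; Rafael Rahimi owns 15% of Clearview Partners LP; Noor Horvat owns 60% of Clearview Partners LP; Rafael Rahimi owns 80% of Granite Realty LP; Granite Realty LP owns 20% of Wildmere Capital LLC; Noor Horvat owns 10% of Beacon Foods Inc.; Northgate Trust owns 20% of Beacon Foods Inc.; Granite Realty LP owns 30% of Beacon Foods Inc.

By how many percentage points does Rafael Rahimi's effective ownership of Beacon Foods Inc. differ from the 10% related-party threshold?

61

By spousal attribution (R1), Rafael Rahimi is treated as also owning Noor Horvat's interest in Clearview Partners LP, giving 15% + 60% = 75%.
By spousal attribution (R1), Rafael Rahimi is treated as also owning Noor Horvat's interest in Granite Realty LP, giving 80% + 20% = 100%.
By spousal attribution (R1), Rafael Rahimi is treated as owning Noor Horvat's 10% interest in Beacon Foods Inc.
Chain via Clearview Partners LP (R2): 75% × 40% = 30% of Beacon Foods Inc.
Chain via Northgate Trust (R2): 5% × 20% = 1% of Beacon Foods Inc.
Chain via Granite Realty LP (R2): 100% × 30% = 30% of Beacon Foods Inc.
Direct interest in Beacon Foods Inc: 10%.
Aggregating (R3): 30% + 1% + 30% + 10% = 71%.
71% exceeds the 10% threshold by 61 percentage points.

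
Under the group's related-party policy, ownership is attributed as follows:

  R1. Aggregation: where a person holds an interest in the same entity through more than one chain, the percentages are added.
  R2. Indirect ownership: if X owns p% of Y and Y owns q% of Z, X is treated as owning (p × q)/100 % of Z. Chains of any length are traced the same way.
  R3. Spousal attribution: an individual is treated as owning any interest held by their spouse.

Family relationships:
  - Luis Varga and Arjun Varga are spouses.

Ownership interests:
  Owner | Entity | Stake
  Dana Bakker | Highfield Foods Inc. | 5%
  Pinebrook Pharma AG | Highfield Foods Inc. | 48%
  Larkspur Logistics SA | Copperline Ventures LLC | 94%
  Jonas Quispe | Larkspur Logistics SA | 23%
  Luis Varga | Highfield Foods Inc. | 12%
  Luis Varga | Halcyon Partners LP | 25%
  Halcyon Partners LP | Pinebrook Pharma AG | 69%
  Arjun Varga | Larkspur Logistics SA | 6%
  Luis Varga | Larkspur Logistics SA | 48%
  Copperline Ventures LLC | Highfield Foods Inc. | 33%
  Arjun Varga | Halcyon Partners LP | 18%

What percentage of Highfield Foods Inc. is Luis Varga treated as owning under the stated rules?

By spousal attribution (R3), Luis Varga is treated as also owning Arjun Varga's interest in Halcyon Partners LP, giving 25% + 18% = 43%.
By spousal attribution (R3), Luis Varga is treated as also owning Arjun Varga's interest in Larkspur Logistics SA, giving 48% + 6% = 54%.
Chain via Halcyon Partners LP → Pinebrook Pharma AG (R2): 43% × 69% × 48% = 14.2416% of Highfield Foods Inc.
Chain via Larkspur Logistics SA → Copperline Ventures LLC (R2): 54% × 94% × 33% = 16.7508% of Highfield Foods Inc.
Direct interest in Highfield Foods Inc: 12%.
Aggregating (R1): 14.2416% + 16.7508% + 12% = 42.9924%.

42.9924%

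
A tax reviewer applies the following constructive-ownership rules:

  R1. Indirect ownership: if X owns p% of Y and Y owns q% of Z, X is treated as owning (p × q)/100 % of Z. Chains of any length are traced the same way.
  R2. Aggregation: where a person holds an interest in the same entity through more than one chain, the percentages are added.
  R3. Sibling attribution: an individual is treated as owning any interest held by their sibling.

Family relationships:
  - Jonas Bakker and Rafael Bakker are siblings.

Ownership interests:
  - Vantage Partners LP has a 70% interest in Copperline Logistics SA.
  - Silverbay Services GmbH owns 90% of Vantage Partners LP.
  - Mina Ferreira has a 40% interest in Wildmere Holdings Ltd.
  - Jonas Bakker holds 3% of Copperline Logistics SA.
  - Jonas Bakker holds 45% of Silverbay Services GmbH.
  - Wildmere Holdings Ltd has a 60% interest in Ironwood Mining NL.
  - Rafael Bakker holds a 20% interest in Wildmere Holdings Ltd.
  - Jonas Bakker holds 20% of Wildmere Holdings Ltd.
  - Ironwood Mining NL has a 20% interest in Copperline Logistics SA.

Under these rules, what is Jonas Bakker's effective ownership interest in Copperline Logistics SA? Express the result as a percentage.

By sibling attribution (R3), Jonas Bakker is treated as also owning Rafael Bakker's interest in Wildmere Holdings Ltd, giving 20% + 20% = 40%.
Chain via Silverbay Services GmbH → Vantage Partners LP (R1): 45% × 90% × 70% = 28.35% of Copperline Logistics SA.
Chain via Wildmere Holdings Ltd → Ironwood Mining NL (R1): 40% × 60% × 20% = 4.8% of Copperline Logistics SA.
Direct interest in Copperline Logistics SA: 3%.
Aggregating (R2): 28.35% + 4.8% + 3% = 36.15%.

36.15%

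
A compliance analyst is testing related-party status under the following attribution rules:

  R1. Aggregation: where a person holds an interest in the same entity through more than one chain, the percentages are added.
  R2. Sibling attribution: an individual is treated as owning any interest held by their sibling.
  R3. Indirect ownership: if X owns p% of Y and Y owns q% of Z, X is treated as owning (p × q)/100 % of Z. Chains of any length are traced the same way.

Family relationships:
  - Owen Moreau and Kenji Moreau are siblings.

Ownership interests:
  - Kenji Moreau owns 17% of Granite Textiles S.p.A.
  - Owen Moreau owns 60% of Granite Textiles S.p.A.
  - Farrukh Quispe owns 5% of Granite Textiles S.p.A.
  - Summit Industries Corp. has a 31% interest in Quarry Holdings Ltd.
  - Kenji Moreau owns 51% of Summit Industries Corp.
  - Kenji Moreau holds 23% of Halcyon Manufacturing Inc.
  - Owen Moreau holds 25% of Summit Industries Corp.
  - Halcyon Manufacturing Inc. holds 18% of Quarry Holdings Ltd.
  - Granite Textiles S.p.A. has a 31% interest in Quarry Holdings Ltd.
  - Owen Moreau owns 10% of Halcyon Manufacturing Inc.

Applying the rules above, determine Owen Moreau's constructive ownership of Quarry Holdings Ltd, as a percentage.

53.37%

By sibling attribution (R2), Owen Moreau is treated as also owning Kenji Moreau's interest in Halcyon Manufacturing Inc, giving 10% + 23% = 33%.
By sibling attribution (R2), Owen Moreau is treated as also owning Kenji Moreau's interest in Granite Textiles S.p.A, giving 60% + 17% = 77%.
By sibling attribution (R2), Owen Moreau is treated as also owning Kenji Moreau's interest in Summit Industries Corp, giving 25% + 51% = 76%.
Chain via Halcyon Manufacturing Inc. (R3): 33% × 18% = 5.94% of Quarry Holdings Ltd.
Chain via Granite Textiles S.p.A. (R3): 77% × 31% = 23.87% of Quarry Holdings Ltd.
Chain via Summit Industries Corp. (R3): 76% × 31% = 23.56% of Quarry Holdings Ltd.
Aggregating (R1): 5.94% + 23.87% + 23.56% = 53.37%.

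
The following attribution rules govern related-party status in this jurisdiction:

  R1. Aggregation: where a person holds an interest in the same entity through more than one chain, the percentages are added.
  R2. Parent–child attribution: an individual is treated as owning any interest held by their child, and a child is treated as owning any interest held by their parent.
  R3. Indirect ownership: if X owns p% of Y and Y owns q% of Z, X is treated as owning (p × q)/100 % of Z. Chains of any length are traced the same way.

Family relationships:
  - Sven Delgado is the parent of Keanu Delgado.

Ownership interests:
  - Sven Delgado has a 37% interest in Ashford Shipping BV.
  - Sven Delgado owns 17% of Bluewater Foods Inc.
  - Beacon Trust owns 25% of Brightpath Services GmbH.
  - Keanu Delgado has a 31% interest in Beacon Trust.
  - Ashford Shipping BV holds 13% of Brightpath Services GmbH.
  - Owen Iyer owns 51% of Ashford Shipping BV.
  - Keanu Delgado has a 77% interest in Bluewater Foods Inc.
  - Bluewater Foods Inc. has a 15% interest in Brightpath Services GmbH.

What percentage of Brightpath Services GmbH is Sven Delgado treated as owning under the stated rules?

26.66%

By parent–child attribution (R2), Sven Delgado is treated as also owning Keanu Delgado's interest in Bluewater Foods Inc, giving 17% + 77% = 94%.
By parent–child attribution (R2), Sven Delgado is treated as owning Keanu Delgado's 31% interest in Beacon Trust.
Chain via Bluewater Foods Inc. (R3): 94% × 15% = 14.1% of Brightpath Services GmbH.
Chain via Ashford Shipping BV (R3): 37% × 13% = 4.81% of Brightpath Services GmbH.
Chain via Beacon Trust (R3): 31% × 25% = 7.75% of Brightpath Services GmbH.
Aggregating (R1): 14.1% + 4.81% + 7.75% = 26.66%.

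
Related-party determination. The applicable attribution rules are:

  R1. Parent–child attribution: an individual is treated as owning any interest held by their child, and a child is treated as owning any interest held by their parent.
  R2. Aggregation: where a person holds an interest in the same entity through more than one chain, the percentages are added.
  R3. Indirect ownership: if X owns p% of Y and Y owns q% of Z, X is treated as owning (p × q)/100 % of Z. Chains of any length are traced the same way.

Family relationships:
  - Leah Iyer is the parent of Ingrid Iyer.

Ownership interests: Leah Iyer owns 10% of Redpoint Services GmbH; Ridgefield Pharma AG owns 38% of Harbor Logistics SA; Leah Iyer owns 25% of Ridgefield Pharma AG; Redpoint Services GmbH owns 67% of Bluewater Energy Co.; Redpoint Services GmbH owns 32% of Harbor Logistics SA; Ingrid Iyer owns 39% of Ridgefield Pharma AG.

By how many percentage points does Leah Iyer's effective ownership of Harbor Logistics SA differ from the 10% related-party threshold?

17.52

By parent–child attribution (R1), Leah Iyer is treated as also owning Ingrid Iyer's interest in Ridgefield Pharma AG, giving 25% + 39% = 64%.
Chain via Ridgefield Pharma AG (R3): 64% × 38% = 24.32% of Harbor Logistics SA.
Chain via Redpoint Services GmbH (R3): 10% × 32% = 3.2% of Harbor Logistics SA.
Aggregating (R2): 24.32% + 3.2% = 27.52%.
27.52% exceeds the 10% threshold by 17.52 percentage points.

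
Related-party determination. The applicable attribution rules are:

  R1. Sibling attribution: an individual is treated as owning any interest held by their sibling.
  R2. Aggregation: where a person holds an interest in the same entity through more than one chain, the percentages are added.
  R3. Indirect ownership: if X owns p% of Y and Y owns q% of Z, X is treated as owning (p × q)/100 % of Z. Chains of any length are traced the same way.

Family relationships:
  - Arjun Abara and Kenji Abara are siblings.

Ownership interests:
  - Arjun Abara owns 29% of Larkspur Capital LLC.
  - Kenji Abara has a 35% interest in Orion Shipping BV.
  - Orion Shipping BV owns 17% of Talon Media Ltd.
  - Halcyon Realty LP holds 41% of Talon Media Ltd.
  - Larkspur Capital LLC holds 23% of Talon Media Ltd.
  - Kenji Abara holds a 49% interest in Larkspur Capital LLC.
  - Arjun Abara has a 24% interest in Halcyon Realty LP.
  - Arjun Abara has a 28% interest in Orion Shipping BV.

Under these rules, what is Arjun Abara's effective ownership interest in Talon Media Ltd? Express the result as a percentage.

38.49%

By sibling attribution (R1), Arjun Abara is treated as also owning Kenji Abara's interest in Orion Shipping BV, giving 28% + 35% = 63%.
By sibling attribution (R1), Arjun Abara is treated as also owning Kenji Abara's interest in Larkspur Capital LLC, giving 29% + 49% = 78%.
Chain via Halcyon Realty LP (R3): 24% × 41% = 9.84% of Talon Media Ltd.
Chain via Orion Shipping BV (R3): 63% × 17% = 10.71% of Talon Media Ltd.
Chain via Larkspur Capital LLC (R3): 78% × 23% = 17.94% of Talon Media Ltd.
Aggregating (R2): 9.84% + 10.71% + 17.94% = 38.49%.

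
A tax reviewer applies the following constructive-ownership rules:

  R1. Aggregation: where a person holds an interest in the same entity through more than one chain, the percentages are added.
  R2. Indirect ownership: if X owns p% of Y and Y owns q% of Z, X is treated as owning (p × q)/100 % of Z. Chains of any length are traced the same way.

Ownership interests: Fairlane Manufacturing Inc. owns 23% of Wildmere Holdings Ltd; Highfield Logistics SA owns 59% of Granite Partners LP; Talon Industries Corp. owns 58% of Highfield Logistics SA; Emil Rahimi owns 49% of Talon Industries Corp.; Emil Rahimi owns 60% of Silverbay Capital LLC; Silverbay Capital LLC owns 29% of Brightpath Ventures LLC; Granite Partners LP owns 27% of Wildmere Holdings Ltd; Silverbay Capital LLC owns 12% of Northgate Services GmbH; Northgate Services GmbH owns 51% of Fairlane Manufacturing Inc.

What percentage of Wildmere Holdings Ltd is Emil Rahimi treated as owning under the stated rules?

Chain via Silverbay Capital LLC → Northgate Services GmbH → Fairlane Manufacturing Inc. (R2): 60% × 12% × 51% × 23% = 0.84456% of Wildmere Holdings Ltd.
Chain via Talon Industries Corp. → Highfield Logistics SA → Granite Partners LP (R2): 49% × 58% × 59% × 27% = 4.527306% of Wildmere Holdings Ltd.
Aggregating (R1): 0.84456% + 4.527306% = 5.371866%.

5.371866%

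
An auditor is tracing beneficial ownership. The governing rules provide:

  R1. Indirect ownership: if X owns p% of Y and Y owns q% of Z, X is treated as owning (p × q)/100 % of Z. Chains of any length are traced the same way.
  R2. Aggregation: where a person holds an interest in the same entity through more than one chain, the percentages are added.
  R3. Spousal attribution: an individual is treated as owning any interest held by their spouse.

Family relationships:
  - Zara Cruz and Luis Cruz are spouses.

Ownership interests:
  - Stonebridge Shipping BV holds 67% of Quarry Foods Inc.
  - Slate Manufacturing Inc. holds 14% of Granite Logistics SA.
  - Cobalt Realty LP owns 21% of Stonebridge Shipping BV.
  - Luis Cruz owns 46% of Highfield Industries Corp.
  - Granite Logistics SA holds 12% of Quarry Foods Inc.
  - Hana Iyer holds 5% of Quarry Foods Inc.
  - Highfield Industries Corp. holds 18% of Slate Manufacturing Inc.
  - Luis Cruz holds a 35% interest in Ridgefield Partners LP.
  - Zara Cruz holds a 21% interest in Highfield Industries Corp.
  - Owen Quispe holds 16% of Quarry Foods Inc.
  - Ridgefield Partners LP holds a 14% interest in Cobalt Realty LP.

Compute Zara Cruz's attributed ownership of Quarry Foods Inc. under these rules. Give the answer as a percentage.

0.892038%

By spousal attribution (R3), Zara Cruz is treated as also owning Luis Cruz's interest in Highfield Industries Corp, giving 21% + 46% = 67%.
By spousal attribution (R3), Zara Cruz is treated as owning Luis Cruz's 35% interest in Ridgefield Partners LP.
Chain via Highfield Industries Corp. → Slate Manufacturing Inc. → Granite Logistics SA (R1): 67% × 18% × 14% × 12% = 0.202608% of Quarry Foods Inc.
Chain via Ridgefield Partners LP → Cobalt Realty LP → Stonebridge Shipping BV (R1): 35% × 14% × 21% × 67% = 0.68943% of Quarry Foods Inc.
Aggregating (R2): 0.202608% + 0.68943% = 0.892038%.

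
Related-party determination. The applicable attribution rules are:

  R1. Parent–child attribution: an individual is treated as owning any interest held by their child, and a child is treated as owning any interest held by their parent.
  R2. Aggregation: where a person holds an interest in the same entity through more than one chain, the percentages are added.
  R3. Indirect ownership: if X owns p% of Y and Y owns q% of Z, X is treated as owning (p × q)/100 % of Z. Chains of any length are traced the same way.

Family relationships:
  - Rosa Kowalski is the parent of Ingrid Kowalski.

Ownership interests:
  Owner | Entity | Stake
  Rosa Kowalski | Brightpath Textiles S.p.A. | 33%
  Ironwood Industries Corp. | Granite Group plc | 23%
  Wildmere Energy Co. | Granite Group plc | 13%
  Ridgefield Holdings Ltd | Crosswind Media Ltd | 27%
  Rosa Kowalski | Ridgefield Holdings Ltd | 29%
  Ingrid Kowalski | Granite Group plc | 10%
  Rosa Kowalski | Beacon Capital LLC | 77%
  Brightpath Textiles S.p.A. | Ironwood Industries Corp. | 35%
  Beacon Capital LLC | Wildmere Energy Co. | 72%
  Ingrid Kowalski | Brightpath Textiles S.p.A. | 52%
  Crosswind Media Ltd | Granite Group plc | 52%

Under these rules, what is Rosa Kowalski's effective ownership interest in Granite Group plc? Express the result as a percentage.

28.1213%

By parent–child attribution (R1), Rosa Kowalski is treated as also owning Ingrid Kowalski's interest in Brightpath Textiles S.p.A, giving 33% + 52% = 85%.
By parent–child attribution (R1), Rosa Kowalski is treated as owning Ingrid Kowalski's 10% interest in Granite Group plc.
Chain via Beacon Capital LLC → Wildmere Energy Co. (R3): 77% × 72% × 13% = 7.2072% of Granite Group plc.
Chain via Ridgefield Holdings Ltd → Crosswind Media Ltd (R3): 29% × 27% × 52% = 4.0716% of Granite Group plc.
Chain via Brightpath Textiles S.p.A. → Ironwood Industries Corp. (R3): 85% × 35% × 23% = 6.8425% of Granite Group plc.
Direct interest in Granite Group plc: 10%.
Aggregating (R2): 7.2072% + 4.0716% + 6.8425% + 10% = 28.1213%.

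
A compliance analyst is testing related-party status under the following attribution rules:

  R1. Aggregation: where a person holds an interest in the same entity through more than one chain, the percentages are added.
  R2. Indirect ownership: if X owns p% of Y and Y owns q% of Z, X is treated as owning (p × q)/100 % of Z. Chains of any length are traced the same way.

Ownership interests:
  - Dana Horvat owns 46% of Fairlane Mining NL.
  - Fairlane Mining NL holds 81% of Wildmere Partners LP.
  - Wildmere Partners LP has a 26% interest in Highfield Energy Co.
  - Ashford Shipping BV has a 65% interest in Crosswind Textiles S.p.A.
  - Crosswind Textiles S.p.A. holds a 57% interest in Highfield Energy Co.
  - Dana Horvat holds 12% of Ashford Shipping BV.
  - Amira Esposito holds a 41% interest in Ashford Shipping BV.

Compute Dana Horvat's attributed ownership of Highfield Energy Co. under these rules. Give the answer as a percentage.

Chain via Ashford Shipping BV → Crosswind Textiles S.p.A. (R2): 12% × 65% × 57% = 4.446% of Highfield Energy Co.
Chain via Fairlane Mining NL → Wildmere Partners LP (R2): 46% × 81% × 26% = 9.6876% of Highfield Energy Co.
Aggregating (R1): 4.446% + 9.6876% = 14.1336%.

14.1336%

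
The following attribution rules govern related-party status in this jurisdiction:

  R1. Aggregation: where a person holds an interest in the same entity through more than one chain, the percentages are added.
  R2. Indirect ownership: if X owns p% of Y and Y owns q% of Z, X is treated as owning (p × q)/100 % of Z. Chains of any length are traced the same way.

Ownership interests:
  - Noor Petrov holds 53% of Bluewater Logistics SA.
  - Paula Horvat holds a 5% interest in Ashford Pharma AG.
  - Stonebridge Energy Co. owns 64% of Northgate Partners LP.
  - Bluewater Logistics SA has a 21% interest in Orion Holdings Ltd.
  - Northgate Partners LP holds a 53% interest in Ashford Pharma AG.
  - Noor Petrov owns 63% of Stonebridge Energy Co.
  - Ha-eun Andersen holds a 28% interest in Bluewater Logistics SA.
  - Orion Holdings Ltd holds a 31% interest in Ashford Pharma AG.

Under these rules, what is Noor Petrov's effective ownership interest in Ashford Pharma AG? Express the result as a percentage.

24.8199%

Chain via Bluewater Logistics SA → Orion Holdings Ltd (R2): 53% × 21% × 31% = 3.4503% of Ashford Pharma AG.
Chain via Stonebridge Energy Co. → Northgate Partners LP (R2): 63% × 64% × 53% = 21.3696% of Ashford Pharma AG.
Aggregating (R1): 3.4503% + 21.3696% = 24.8199%.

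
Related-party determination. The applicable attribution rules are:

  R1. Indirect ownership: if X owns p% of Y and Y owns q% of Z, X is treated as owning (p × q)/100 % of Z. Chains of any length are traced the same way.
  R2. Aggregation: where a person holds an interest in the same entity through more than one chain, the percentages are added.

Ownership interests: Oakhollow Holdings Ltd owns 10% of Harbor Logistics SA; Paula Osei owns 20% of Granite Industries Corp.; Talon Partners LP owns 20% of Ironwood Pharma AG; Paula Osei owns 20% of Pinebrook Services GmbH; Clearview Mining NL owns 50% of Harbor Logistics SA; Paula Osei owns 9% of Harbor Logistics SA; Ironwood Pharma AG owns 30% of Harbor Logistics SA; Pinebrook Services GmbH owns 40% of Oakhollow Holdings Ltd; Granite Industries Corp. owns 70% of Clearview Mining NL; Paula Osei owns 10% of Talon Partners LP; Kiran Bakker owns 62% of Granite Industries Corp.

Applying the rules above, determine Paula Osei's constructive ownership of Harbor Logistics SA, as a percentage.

Chain via Granite Industries Corp. → Clearview Mining NL (R1): 20% × 70% × 50% = 7% of Harbor Logistics SA.
Chain via Pinebrook Services GmbH → Oakhollow Holdings Ltd (R1): 20% × 40% × 10% = 0.8% of Harbor Logistics SA.
Chain via Talon Partners LP → Ironwood Pharma AG (R1): 10% × 20% × 30% = 0.6% of Harbor Logistics SA.
Direct interest in Harbor Logistics SA: 9%.
Aggregating (R2): 7% + 0.8% + 0.6% + 9% = 17.4%.

17.4%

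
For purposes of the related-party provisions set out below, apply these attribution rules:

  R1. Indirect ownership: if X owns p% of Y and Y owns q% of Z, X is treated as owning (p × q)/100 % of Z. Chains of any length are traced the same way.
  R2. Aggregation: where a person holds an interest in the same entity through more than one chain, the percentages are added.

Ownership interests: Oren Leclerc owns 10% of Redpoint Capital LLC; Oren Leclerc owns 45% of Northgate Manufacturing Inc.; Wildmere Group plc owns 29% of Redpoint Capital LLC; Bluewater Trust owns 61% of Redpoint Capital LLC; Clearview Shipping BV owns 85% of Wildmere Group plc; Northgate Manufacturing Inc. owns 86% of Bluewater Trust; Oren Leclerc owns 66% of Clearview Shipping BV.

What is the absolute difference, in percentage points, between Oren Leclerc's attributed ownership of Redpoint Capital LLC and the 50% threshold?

0.124

Chain via Northgate Manufacturing Inc. → Bluewater Trust (R1): 45% × 86% × 61% = 23.607% of Redpoint Capital LLC.
Chain via Clearview Shipping BV → Wildmere Group plc (R1): 66% × 85% × 29% = 16.269% of Redpoint Capital LLC.
Direct interest in Redpoint Capital LLC: 10%.
Aggregating (R2): 23.607% + 16.269% + 10% = 49.876%.
49.876% falls short of the 50% threshold by 0.124 percentage points.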